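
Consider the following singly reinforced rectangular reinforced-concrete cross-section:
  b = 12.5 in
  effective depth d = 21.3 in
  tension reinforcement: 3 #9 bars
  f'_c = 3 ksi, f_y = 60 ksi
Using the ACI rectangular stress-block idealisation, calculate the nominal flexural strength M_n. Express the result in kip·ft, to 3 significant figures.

A_s = 3 × 1 = 3 in².
T = A_s f_y = 3 × 60 = 180 kips.
a = T/(0.85 f'_c b) = 180/(0.85 × 3 × 12.5) = 5.647 in.
M_n = T(d − a/2) = 180 × (21.3 − 2.8235) = 3325.8 kip·in = 3325.8/12 = 277.15 kip·ft.

M_n ≈ 277 kip·ft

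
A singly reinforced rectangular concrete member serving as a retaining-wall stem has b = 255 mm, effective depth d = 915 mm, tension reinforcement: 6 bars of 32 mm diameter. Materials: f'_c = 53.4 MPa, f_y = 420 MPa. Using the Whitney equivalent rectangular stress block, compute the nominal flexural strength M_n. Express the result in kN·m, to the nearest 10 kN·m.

A_s = 6 × 804 = 4824 mm².
T = A_s f_y = 4824 × 420 = 2026080 N = 2026.08 kN.
From C = T: a = T/(0.85 f'_c b) = 2026080/(0.85 × 53.4 × 255) = 175.05 mm.
M_n = T(d − a/2) = 2026.08 kN × (915 − 87.525) mm = 1676.53 kN·m.

M_n ≈ 1680 kN·m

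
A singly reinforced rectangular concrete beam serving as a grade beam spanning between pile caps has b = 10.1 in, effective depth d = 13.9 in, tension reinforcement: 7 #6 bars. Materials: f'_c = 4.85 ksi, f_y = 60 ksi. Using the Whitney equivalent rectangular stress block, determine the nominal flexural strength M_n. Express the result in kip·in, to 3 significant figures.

A_s = 7 × 0.44 = 3.08 in².
T = A_s f_y = 3.08 × 60 = 184.8 kips.
a = T/(0.85 f'_c b) = 184.8/(0.85 × 4.85 × 10.1) = 4.438 in.
M_n = T(d − a/2) = 184.8 × (13.9 − 2.219) = 2158.6 kip·in.

M_n ≈ 2160 kip·in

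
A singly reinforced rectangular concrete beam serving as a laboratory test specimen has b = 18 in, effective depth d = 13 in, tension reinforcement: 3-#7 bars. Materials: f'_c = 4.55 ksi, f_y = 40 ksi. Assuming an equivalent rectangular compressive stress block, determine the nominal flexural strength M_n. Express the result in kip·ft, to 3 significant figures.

M_n ≈ 74.9 kip·ft

A_s = 3 × 0.6 = 1.8 in².
T = A_s f_y = 1.8 × 40 = 72 kips.
a = T/(0.85 f'_c b) = 72/(0.85 × 4.55 × 18) = 1.034 in.
M_n = T(d − a/2) = 72 × (13 − 0.517) = 898.8 kip·in = 898.8/12 = 74.90 kip·ft.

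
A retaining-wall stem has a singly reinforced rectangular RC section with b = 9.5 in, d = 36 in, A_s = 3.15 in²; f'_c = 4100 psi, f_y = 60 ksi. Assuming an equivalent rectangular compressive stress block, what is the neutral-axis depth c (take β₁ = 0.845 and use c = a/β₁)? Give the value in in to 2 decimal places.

T = A_s f_y = 3.15 × 60 = 189 kips.
a = T/(0.85 f'_c b) = 189/(0.85 × 4.1 × 9.5) = 5.7087 in.
With β₁ = 0.845, c = a/β₁ = 5.7087/0.845 = 6.76 in.

c ≈ 6.76 in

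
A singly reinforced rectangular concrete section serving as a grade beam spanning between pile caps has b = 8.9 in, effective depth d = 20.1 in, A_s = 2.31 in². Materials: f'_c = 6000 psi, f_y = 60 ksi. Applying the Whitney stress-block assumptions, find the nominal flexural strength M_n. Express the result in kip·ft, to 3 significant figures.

T = A_s f_y = 2.31 × 60 = 138.6 kips.
a = T/(0.85 f'_c b) = 138.6/(0.85 × 6 × 8.9) = 3.054 in.
M_n = T(d − a/2) = 138.6 × (20.1 − 1.527) = 2574.2 kip·in = 2574.2/12 = 214.52 kip·ft.

M_n ≈ 215 kip·ft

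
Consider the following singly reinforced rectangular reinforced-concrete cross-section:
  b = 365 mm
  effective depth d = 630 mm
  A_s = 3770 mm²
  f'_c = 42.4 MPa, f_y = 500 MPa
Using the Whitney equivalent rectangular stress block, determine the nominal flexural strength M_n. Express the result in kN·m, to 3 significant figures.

M_n ≈ 1050 kN·m

T = A_s f_y = 3770 × 500 = 1885000 N = 1885 kN.
From C = T: a = T/(0.85 f'_c b) = 1885000/(0.85 × 42.4 × 365) = 143.30 mm.
M_n = T(d − a/2) = 1885 kN × (630 − 71.65) mm = 1052.49 kN·m.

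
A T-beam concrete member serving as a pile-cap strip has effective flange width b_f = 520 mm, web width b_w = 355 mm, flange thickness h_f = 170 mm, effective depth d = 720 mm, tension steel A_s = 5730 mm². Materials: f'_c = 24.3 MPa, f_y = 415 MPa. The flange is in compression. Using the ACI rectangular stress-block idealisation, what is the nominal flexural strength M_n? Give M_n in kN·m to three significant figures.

Tension: T = A_s f_y = 5730 × 415 = 2377950 N.
Try a within the flange: a = T/(0.85 f'_c b_f) = 2377950/(0.85 × 24.3 × 520) = 221.40 mm.
a = 221.40 > h_f = 170 mm: the block extends into the web. Split into flange-overhang and web parts.
C_f = 0.85 f'_c (b_f − b_w) h_f = 0.85 × 24.3 × (520 − 355) × 170 = 579373 N.
Remaining web compression depth: a_w = (T − C_f)/(0.85 f'_c b_w) = (2377950 − 579373)/(0.85 × 24.3 × 355) = 245.29 mm.
M_n = C_f(d − h_f/2) + (T − C_f)(d − a_w/2) = 579373 × (720 − 85) + 1798577 × (720 − 122.645) = 367.90 + 1074.39 = 1442.29 × 10⁶ N·mm.
M_n = 1442.29 kN·m.

M_n ≈ 1440 kN·m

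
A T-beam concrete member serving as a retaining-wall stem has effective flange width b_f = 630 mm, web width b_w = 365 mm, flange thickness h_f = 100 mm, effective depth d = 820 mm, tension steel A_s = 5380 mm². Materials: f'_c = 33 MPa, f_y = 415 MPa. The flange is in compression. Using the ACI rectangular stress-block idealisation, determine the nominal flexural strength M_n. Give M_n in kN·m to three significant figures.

Tension: T = A_s f_y = 5380 × 415 = 2232700 N.
Try a within the flange: a = T/(0.85 f'_c b_f) = 2232700/(0.85 × 33 × 630) = 126.34 mm.
a = 126.34 > h_f = 100 mm: the block extends into the web. Split into flange-overhang and web parts.
C_f = 0.85 f'_c (b_f − b_w) h_f = 0.85 × 33 × (630 − 365) × 100 = 743325 N.
Remaining web compression depth: a_w = (T − C_f)/(0.85 f'_c b_w) = (2232700 − 743325)/(0.85 × 33 × 365) = 145.47 mm.
M_n = C_f(d − h_f/2) + (T − C_f)(d − a_w/2) = 743325 × (820 − 50) + 1489375 × (820 − 72.735) = 572.36 + 1112.96 = 1685.32 × 10⁶ N·mm.
M_n = 1685.32 kN·m.

M_n ≈ 1690 kN·m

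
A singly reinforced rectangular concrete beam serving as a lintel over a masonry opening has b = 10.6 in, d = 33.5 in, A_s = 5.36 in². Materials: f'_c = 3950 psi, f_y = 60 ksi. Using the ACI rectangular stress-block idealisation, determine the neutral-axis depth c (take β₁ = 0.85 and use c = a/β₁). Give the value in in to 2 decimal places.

T = A_s f_y = 5.36 × 60 = 321.6 kips.
a = T/(0.85 f'_c b) = 321.6/(0.85 × 3.95 × 10.6) = 9.0364 in.
With β₁ = 0.85, c = a/β₁ = 9.0364/0.85 = 10.63 in.

c ≈ 10.63 in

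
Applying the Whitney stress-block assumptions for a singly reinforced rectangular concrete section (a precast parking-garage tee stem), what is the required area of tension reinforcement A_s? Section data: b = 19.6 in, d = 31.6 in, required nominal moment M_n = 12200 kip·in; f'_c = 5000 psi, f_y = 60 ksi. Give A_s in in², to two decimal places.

From M_n = 0.85 f'_c a b (d − a/2):
a = d − √(d² − 2M_n/(0.85 f'_c b)) = 31.6 − √(31.6² − 2 × 12200/(0.85 × 5 × 19.6)) = 5.036 in.
A_s = 0.85 f'_c a b / f_y = 0.85 × 5 × 5.036 × 19.6 / 60 = 6.992 in².

A_s ≈ 6.99 in²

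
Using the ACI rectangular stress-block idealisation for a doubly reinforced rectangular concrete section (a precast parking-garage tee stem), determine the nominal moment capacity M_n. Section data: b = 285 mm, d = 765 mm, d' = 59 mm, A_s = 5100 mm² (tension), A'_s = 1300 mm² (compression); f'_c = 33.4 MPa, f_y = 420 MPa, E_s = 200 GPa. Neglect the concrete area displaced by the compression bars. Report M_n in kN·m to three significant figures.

M_n ≈ 1450 kN·m

Assume both tension and compression steel yield.
Net tension couple steel: A_s − A'_s = 3800 mm².
a = (A_s − A'_s) f_y / (0.85 f'_c b) = 1596000/(0.85 × 33.4 × 285) = 197.25 mm.
c = a/β₁ = 197.25/0.811 = 243.22 mm; ε'_s = 0.003(c − d')/c = 0.0023 ≥ f_y/E_s = 0.0021, so compression steel does yield.
M_n = (A_s − A'_s) f_y (d − a/2) + A'_s f_y (d − d') = [1596000 × (765 − 98.625) + 546000 × (765 − 59)] × 10⁻⁶ = 1063.53 + 385.48 = 1449.01 kN·m.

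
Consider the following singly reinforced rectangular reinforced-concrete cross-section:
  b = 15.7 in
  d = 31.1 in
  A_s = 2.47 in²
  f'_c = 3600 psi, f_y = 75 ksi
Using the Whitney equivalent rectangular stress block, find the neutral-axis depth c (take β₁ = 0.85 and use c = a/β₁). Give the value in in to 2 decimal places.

T = A_s f_y = 2.47 × 75 = 185.25 kips.
a = T/(0.85 f'_c b) = 185.25/(0.85 × 3.6 × 15.7) = 3.8560 in.
With β₁ = 0.85, c = a/β₁ = 3.8560/0.85 = 4.54 in.

c ≈ 4.54 in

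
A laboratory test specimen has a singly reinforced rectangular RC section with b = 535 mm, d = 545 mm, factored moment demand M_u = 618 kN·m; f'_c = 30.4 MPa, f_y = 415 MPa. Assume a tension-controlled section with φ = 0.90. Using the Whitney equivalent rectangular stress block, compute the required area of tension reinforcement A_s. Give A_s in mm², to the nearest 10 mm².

M_n = M_u/φ = 618/0.90 = 686.667 kN·m.
With M_n = 0.85 f'_c a b (d − a/2), solve the quadratic for a:
a = d − √(d² − 2M_n/(0.85 f'_c b)) = 545 − √(545² − 2 × 686.667×10⁶/(0.85 × 30.4 × 535)) = 100.38 mm.
A_s = 0.85 f'_c a b / f_y = 0.85 × 30.4 × 100.38 × 535 / 415 = 3343.8 mm².

A_s ≈ 3340 mm²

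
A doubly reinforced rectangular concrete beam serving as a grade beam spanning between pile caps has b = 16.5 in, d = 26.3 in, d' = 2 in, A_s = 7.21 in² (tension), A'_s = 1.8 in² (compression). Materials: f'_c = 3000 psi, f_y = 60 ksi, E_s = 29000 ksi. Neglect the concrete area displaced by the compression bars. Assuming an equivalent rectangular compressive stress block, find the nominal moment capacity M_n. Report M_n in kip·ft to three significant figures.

M_n ≈ 826 kip·ft

Assume both steels yield.
a = (A_s − A'_s) f_y/(0.85 f'_c b) = (7.21 − 1.8) × 60/(0.85 × 3 × 16.5) = 7.715 in.
c = a/β₁ = 7.715/0.85 = 9.076 in; ε'_s = 0.003(c − d')/c = 0.0023 ≥ ε_y = 0.0021, so the compression steel yields.
M_n = (A_s − A'_s) f_y (d − a/2) + A'_s f_y (d − d') = 324.6 × (26.3 − 3.8575) + 108 × (26.3 − 2) = 7284.8 + 2624.4 = 9909.2 kip·in = 9909.2/12 = 825.77 kip·ft.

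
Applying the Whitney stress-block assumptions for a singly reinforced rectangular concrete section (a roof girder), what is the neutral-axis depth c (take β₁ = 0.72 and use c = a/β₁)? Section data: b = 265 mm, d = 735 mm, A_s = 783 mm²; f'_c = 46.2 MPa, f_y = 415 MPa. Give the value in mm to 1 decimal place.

c ≈ 43.4 mm

T = A_s f_y = 783 × 415 = 324945 N = 324.945 kN.
Setting C = 0.85 f'_c a b equal to T: a = 324945/(0.85 × 46.2 × 265) = 31.225 mm.
With β₁ = 0.72, c = a/β₁ = 31.225/0.72 = 43.4 mm.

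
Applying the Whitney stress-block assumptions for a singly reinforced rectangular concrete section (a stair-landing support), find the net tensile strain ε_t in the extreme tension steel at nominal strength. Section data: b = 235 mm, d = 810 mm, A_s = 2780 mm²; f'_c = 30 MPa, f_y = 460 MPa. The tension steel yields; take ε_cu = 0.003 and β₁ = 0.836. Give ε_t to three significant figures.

a = A_s f_y/(0.85 f'_c b) = 213.40 mm.
β₁ = 0.836, so c = a/β₁ = 213.40/0.836 = 255.26 mm.
From the linear strain diagram with ε_cu = 0.003: ε_t = 0.003 (d − c)/c = 0.003 × (810 − 255.26)/255.26 = 0.00652.
Since ε_t ≥ 0.005, the section is tension-controlled.

ε_t ≈ 0.00652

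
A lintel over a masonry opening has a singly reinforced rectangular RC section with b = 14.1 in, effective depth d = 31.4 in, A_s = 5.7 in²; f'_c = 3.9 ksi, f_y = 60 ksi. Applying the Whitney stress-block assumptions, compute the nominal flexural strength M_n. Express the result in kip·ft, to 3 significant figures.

T = A_s f_y = 5.7 × 60 = 342 kips.
a = T/(0.85 f'_c b) = 342/(0.85 × 3.9 × 14.1) = 7.317 in.
M_n = T(d − a/2) = 342 × (31.4 − 3.6585) = 9487.6 kip·in = 9487.6/12 = 790.63 kip·ft.

M_n ≈ 791 kip·ft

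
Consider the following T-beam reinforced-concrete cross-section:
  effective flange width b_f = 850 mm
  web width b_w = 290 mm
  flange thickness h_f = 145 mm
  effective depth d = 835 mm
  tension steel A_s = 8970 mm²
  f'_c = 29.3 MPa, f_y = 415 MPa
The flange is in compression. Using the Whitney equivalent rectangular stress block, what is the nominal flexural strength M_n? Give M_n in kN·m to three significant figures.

M_n ≈ 2760 kN·m

Tension: T = A_s f_y = 8970 × 415 = 3722550 N.
Try a within the flange: a = T/(0.85 f'_c b_f) = 3722550/(0.85 × 29.3 × 850) = 175.85 mm.
a = 175.85 > h_f = 145 mm: the block extends into the web. Split into flange-overhang and web parts.
C_f = 0.85 f'_c (b_f − b_w) h_f = 0.85 × 29.3 × (850 − 290) × 145 = 2022286 N.
Remaining web compression depth: a_w = (T − C_f)/(0.85 f'_c b_w) = (3722550 − 2022286)/(0.85 × 29.3 × 290) = 235.41 mm.
M_n = C_f(d − h_f/2) + (T − C_f)(d − a_w/2) = 2022286 × (835 − 72.5) + 1700264 × (835 − 117.705) = 1541.99 + 1219.59 = 2761.58 × 10⁶ N·mm.
M_n = 2761.58 kN·m.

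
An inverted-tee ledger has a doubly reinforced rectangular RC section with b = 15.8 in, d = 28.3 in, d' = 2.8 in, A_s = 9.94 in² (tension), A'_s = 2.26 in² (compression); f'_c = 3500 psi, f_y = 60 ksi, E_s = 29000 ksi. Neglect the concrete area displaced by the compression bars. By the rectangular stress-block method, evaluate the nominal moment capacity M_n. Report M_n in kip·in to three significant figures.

Assume both steels yield.
a = (A_s − A'_s) f_y/(0.85 f'_c b) = (9.94 − 2.26) × 60/(0.85 × 3.5 × 15.8) = 9.803 in.
c = a/β₁ = 9.803/0.85 = 11.533 in; ε'_s = 0.003(c − d')/c = 0.0023 ≥ ε_y = 0.0021, so the compression steel yields.
M_n = (A_s − A'_s) f_y (d − a/2) + A'_s f_y (d − d') = 460.8 × (28.3 − 4.9015) + 135.6 × (28.3 − 2.8) = 10782.0 + 3457.8 = 14239.8 kip·in.

M_n ≈ 14200 kip·in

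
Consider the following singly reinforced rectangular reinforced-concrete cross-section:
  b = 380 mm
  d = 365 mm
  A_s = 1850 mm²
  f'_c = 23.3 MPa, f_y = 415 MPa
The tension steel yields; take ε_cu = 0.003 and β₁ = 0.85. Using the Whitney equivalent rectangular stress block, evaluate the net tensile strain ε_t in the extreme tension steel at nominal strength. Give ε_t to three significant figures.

ε_t ≈ 0.00612

a = A_s f_y/(0.85 f'_c b) = 102.01 mm.
β₁ = 0.85, so c = a/β₁ = 102.01/0.85 = 120.01 mm.
From the linear strain diagram with ε_cu = 0.003: ε_t = 0.003 (d − c)/c = 0.003 × (365 − 120.01)/120.01 = 0.00612.
Since ε_t ≥ 0.005, the section is tension-controlled.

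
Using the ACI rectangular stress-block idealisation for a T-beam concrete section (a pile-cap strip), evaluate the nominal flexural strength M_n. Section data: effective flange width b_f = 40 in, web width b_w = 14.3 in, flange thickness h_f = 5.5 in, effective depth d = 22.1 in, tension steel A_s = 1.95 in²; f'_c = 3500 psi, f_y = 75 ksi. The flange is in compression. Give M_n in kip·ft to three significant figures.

M_n ≈ 262 kip·ft

Tension: T = A_s f_y = 1.95 × 75 = 146.25 kips.
Try a within the flange: a = T/(0.85 f'_c b_f) = 146.25/(0.85 × 3.5 × 40) = 1.229 in.
Since a = 1.229 ≤ h_f = 5.5 in, the stress block lies entirely in the flange; analyse as a rectangular beam of width b_f.
M_n = T(d − a/2) = 146.25 × (22.1 − 0.6145) = 3142.3 kip·in.
M_n = 3142.3/12 = 261.86 kip·ft.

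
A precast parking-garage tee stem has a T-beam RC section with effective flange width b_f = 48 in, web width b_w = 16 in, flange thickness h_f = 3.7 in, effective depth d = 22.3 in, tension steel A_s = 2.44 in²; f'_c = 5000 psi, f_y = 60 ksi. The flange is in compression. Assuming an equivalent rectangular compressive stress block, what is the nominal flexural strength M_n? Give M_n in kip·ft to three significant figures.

Tension: T = A_s f_y = 2.44 × 60 = 146.4 kips.
Try a within the flange: a = T/(0.85 f'_c b_f) = 146.4/(0.85 × 5 × 48) = 0.718 in.
Since a = 0.718 ≤ h_f = 3.7 in, the stress block lies entirely in the flange; analyse as a rectangular beam of width b_f.
M_n = T(d − a/2) = 146.4 × (22.3 − 0.359) = 3212.2 kip·in.
M_n = 3212.2/12 = 267.68 kip·ft.

M_n ≈ 268 kip·ft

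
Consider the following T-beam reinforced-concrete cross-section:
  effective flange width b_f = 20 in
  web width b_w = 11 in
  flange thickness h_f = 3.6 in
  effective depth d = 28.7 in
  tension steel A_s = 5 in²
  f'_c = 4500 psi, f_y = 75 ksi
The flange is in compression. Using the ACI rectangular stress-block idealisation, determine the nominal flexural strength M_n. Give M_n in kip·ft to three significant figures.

Tension: T = A_s f_y = 5 × 75 = 375 kips.
Try a within the flange: a = T/(0.85 f'_c b_f) = 375/(0.85 × 4.5 × 20) = 4.902 in.
a = 4.902 > h_f = 3.6 in: the block extends into the web. Split into flange-overhang and web parts.
C_f = 0.85 f'_c (b_f − b_w) h_f = 0.85 × 4.5 × (20 − 11) × 3.6 = 123.9 kips.
Remaining web compression depth: a_w = (T − C_f)/(0.85 f'_c b_w) = (375 − 123.9)/(0.85 × 4.5 × 11) = 5.968 in.
M_n = C_f(d − h_f/2) + (T − C_f)(d − a_w/2) = 123.9 × (28.7 − 1.8) + 251.1 × (28.7 − 2.984) = 3332.9 + 6457.3 = 9790.2 kip·in.
M_n = 9790.2/12 = 815.85 kip·ft.

M_n ≈ 816 kip·ft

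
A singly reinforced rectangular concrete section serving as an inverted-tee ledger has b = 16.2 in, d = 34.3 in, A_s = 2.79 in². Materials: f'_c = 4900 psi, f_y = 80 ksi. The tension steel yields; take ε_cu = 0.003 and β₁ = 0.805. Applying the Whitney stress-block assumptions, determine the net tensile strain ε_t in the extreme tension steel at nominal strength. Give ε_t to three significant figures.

a = A_s f_y/(0.85 f'_c b) = 3.308 in.
β₁ = 0.805, so c = a/β₁ = 3.308/0.805 = 4.109 in.
From the linear strain diagram with ε_cu = 0.003: ε_t = 0.003 (d − c)/c = 0.003 × (34.3 − 4.109)/4.109 = 0.0220.
Since ε_t ≥ 0.005, the section is tension-controlled.

ε_t ≈ 0.0220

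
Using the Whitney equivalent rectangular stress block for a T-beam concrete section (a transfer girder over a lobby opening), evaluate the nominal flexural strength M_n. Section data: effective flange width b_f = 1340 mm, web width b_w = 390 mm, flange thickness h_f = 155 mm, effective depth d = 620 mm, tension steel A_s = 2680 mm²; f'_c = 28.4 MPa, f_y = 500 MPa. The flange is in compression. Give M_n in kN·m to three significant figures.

Tension: T = A_s f_y = 2680 × 500 = 1340000 N.
Try a within the flange: a = T/(0.85 f'_c b_f) = 1340000/(0.85 × 28.4 × 1340) = 41.43 mm.
Since a = 41.43 ≤ h_f = 155 mm, the stress block lies entirely in the flange; analyse as a rectangular beam of width b_f.
M_n = T(d − a/2) = 1340000 × (620 − 20.715) = 803.04 × 10⁶ N·mm.
M_n = 803.04 kN·m.

M_n ≈ 803 kN·m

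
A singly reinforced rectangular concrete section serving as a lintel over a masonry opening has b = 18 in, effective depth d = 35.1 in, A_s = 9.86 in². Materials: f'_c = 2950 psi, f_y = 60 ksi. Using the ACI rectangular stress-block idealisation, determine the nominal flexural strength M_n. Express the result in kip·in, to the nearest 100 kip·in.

T = A_s f_y = 9.86 × 60 = 591.6 kips.
a = T/(0.85 f'_c b) = 591.6/(0.85 × 2.95 × 18) = 13.107 in.
M_n = T(d − a/2) = 591.6 × (35.1 − 6.5535) = 16888.1 kip·in.

M_n ≈ 16900 kip·in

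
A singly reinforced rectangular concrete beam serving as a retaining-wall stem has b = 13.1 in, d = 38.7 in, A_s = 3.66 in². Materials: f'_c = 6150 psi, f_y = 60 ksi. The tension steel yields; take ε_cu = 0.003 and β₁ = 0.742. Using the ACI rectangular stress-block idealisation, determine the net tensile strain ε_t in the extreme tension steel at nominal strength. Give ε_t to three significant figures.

ε_t ≈ 0.0239

a = A_s f_y/(0.85 f'_c b) = 3.207 in.
β₁ = 0.742, so c = a/β₁ = 3.207/0.742 = 4.322 in.
From the linear strain diagram with ε_cu = 0.003: ε_t = 0.003 (d − c)/c = 0.003 × (38.7 − 4.322)/4.322 = 0.0239.
Since ε_t ≥ 0.005, the section is tension-controlled.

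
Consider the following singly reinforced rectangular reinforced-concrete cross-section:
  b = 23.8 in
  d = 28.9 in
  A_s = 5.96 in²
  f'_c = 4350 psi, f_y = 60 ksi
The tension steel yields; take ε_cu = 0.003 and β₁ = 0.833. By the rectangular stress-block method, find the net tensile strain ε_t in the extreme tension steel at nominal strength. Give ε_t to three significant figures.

ε_t ≈ 0.0148

a = A_s f_y/(0.85 f'_c b) = 4.064 in.
β₁ = 0.833, so c = a/β₁ = 4.064/0.833 = 4.879 in.
From the linear strain diagram with ε_cu = 0.003: ε_t = 0.003 (d − c)/c = 0.003 × (28.9 − 4.879)/4.879 = 0.0148.
Since ε_t ≥ 0.005, the section is tension-controlled.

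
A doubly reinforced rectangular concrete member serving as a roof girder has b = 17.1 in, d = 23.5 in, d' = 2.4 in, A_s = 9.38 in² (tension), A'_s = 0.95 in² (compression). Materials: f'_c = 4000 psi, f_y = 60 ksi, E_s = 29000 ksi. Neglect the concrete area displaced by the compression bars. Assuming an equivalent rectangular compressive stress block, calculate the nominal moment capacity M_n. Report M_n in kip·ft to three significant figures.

M_n ≈ 907 kip·ft

Assume both steels yield.
a = (A_s − A'_s) f_y/(0.85 f'_c b) = (9.38 − 0.95) × 60/(0.85 × 4 × 17.1) = 8.700 in.
c = a/β₁ = 8.700/0.85 = 10.235 in; ε'_s = 0.003(c − d')/c = 0.0023 ≥ ε_y = 0.0021, so the compression steel yields.
M_n = (A_s − A'_s) f_y (d − a/2) + A'_s f_y (d − d') = 505.8 × (23.5 − 4.35) + 57 × (23.5 − 2.4) = 9686.1 + 1202.7 = 10888.8 kip·in = 10888.8/12 = 907.40 kip·ft.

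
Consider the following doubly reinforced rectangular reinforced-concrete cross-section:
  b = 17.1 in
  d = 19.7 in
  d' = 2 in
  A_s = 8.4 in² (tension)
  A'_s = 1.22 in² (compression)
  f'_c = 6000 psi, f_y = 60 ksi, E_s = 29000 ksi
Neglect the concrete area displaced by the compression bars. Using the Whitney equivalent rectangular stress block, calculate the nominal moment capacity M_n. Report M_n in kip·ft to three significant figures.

Assume both steels yield.
a = (A_s − A'_s) f_y/(0.85 f'_c b) = (8.4 − 1.22) × 60/(0.85 × 6 × 17.1) = 4.940 in.
c = a/β₁ = 4.940/0.75 = 6.587 in; ε'_s = 0.003(c − d')/c = 0.0021 ≥ ε_y = 0.0021, so the compression steel yields.
M_n = (A_s − A'_s) f_y (d − a/2) + A'_s f_y (d − d') = 430.8 × (19.7 − 2.47) + 73.2 × (19.7 − 2) = 7422.7 + 1295.6 = 8718.3 kip·in = 8718.3/12 = 726.53 kip·ft.

M_n ≈ 727 kip·ft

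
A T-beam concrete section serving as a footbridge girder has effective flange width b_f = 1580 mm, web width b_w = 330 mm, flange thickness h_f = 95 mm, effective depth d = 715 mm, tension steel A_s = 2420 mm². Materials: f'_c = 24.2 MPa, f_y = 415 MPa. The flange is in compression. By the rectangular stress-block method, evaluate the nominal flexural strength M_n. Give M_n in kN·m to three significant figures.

M_n ≈ 703 kN·m

Tension: T = A_s f_y = 2420 × 415 = 1004300 N.
Try a within the flange: a = T/(0.85 f'_c b_f) = 1004300/(0.85 × 24.2 × 1580) = 30.90 mm.
Since a = 30.90 ≤ h_f = 95 mm, the stress block lies entirely in the flange; analyse as a rectangular beam of width b_f.
M_n = T(d − a/2) = 1004300 × (715 − 15.45) = 702.56 × 10⁶ N·mm.
M_n = 702.56 kN·m.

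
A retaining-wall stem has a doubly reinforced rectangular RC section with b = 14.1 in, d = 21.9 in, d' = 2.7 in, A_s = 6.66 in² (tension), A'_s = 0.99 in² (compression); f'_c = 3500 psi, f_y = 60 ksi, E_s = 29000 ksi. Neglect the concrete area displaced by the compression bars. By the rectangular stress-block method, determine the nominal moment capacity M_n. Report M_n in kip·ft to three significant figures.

M_n ≈ 601 kip·ft

Assume both steels yield.
a = (A_s − A'_s) f_y/(0.85 f'_c b) = (6.66 − 0.99) × 60/(0.85 × 3.5 × 14.1) = 8.110 in.
c = a/β₁ = 8.110/0.85 = 9.541 in; ε'_s = 0.003(c − d')/c = 0.0022 ≥ ε_y = 0.0021, so the compression steel yields.
M_n = (A_s − A'_s) f_y (d − a/2) + A'_s f_y (d − d') = 340.2 × (21.9 − 4.055) + 59.4 × (21.9 − 2.7) = 6070.9 + 1140.5 = 7211.4 kip·in = 7211.4/12 = 600.95 kip·ft.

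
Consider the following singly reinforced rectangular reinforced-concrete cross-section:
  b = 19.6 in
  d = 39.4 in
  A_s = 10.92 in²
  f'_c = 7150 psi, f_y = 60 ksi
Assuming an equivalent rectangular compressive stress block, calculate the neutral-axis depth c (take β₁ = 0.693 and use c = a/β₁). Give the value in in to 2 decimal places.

T = A_s f_y = 10.92 × 60 = 655.2 kips.
a = T/(0.85 f'_c b) = 655.2/(0.85 × 7.15 × 19.6) = 5.5004 in.
With β₁ = 0.693, c = a/β₁ = 5.5004/0.693 = 7.94 in.

c ≈ 7.94 in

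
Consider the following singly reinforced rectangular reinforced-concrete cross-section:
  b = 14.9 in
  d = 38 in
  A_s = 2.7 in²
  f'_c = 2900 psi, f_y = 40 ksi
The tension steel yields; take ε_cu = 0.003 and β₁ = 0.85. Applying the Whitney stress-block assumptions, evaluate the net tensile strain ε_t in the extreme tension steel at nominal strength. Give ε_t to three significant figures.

a = A_s f_y/(0.85 f'_c b) = 2.940 in.
β₁ = 0.85, so c = a/β₁ = 2.940/0.85 = 3.459 in.
From the linear strain diagram with ε_cu = 0.003: ε_t = 0.003 (d − c)/c = 0.003 × (38 − 3.459)/3.459 = 0.0300.
Since ε_t ≥ 0.005, the section is tension-controlled.

ε_t ≈ 0.0300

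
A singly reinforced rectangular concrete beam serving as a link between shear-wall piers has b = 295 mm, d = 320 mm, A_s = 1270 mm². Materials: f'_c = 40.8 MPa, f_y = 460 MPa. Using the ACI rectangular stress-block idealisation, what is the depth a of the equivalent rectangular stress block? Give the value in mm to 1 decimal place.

a ≈ 57.1 mm

T = A_s f_y = 1270 × 460 = 584200 N = 584.2 kN.
Setting C = 0.85 f'_c a b equal to T: a = 584200/(0.85 × 40.8 × 295) = 57.1 mm.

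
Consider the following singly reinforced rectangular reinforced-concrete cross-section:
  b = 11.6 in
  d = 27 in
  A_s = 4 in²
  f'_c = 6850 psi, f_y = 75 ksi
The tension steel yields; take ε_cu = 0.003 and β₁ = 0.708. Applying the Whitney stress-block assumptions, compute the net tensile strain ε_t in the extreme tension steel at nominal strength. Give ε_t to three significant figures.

ε_t ≈ 0.00991

a = A_s f_y/(0.85 f'_c b) = 4.442 in.
β₁ = 0.708, so c = a/β₁ = 4.442/0.708 = 6.274 in.
From the linear strain diagram with ε_cu = 0.003: ε_t = 0.003 (d − c)/c = 0.003 × (27 − 6.274)/6.274 = 0.00991.
Since ε_t ≥ 0.005, the section is tension-controlled.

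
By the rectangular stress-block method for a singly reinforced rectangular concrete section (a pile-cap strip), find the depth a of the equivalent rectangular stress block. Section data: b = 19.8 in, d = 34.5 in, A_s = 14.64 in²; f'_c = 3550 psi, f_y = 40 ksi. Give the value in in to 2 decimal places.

a ≈ 9.80 in

T = A_s f_y = 14.64 × 40 = 585.6 kips.
a = T/(0.85 f'_c b) = 585.6/(0.85 × 3.55 × 19.8) = 9.80 in.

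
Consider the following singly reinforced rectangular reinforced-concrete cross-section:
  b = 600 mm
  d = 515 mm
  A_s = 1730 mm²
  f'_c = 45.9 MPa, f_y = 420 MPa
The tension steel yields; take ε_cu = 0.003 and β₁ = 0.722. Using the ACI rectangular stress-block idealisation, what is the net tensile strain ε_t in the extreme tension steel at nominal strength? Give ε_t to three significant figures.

ε_t ≈ 0.0329

a = A_s f_y/(0.85 f'_c b) = 31.04 mm.
β₁ = 0.722, so c = a/β₁ = 31.04/0.722 = 42.99 mm.
From the linear strain diagram with ε_cu = 0.003: ε_t = 0.003 (d − c)/c = 0.003 × (515 − 42.99)/42.99 = 0.0329.
Since ε_t ≥ 0.005, the section is tension-controlled.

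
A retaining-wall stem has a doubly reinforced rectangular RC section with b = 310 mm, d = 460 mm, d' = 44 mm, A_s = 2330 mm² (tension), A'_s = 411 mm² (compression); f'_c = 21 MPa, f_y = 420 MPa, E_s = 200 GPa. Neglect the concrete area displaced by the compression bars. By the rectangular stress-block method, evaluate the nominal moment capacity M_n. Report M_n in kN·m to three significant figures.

Assume both tension and compression steel yield.
Net tension couple steel: A_s − A'_s = 1919 mm².
a = (A_s − A'_s) f_y / (0.85 f'_c b) = 805980/(0.85 × 21 × 310) = 145.65 mm.
c = a/β₁ = 145.65/0.85 = 171.35 mm; ε'_s = 0.003(c − d')/c = 0.0022 ≥ f_y/E_s = 0.0021, so compression steel does yield.
M_n = (A_s − A'_s) f_y (d − a/2) + A'_s f_y (d − d') = [805980 × (460 − 72.825) + 172620 × (460 − 44)] × 10⁻⁶ = 312.06 + 71.81 = 383.87 kN·m.

M_n ≈ 384 kN·m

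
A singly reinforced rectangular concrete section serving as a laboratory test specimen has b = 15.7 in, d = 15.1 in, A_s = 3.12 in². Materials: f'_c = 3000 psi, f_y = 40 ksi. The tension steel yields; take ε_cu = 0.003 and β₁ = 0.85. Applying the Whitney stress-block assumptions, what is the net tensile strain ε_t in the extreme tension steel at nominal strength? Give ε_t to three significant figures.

ε_t ≈ 0.00935

a = A_s f_y/(0.85 f'_c b) = 3.117 in.
β₁ = 0.85, so c = a/β₁ = 3.117/0.85 = 3.667 in.
From the linear strain diagram with ε_cu = 0.003: ε_t = 0.003 (d − c)/c = 0.003 × (15.1 − 3.667)/3.667 = 0.00935.
Since ε_t ≥ 0.005, the section is tension-controlled.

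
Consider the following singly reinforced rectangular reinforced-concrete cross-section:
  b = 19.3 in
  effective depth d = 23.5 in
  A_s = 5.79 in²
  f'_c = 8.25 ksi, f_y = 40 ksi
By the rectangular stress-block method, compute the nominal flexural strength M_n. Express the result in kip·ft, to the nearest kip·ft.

T = A_s f_y = 5.79 × 40 = 231.6 kips.
a = T/(0.85 f'_c b) = 231.6/(0.85 × 8.25 × 19.3) = 1.711 in.
M_n = T(d − a/2) = 231.6 × (23.5 − 0.8555) = 5244.5 kip·in = 5244.5/12 = 437.04 kip·ft.

M_n ≈ 437 kip·ft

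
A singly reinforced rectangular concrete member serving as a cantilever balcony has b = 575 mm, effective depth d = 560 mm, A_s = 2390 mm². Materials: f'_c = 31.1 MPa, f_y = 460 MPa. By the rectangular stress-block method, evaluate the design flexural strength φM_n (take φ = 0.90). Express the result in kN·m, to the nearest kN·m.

φM_n ≈ 518 kN·m

T = A_s f_y = 2390 × 460 = 1099400 N = 1099.4 kN.
From C = T: a = T/(0.85 f'_c b) = 1099400/(0.85 × 31.1 × 575) = 72.33 mm.
M_n = T(d − a/2) = 1099.4 kN × (560 − 36.165) mm = 575.90 kN·m.
φM_n = 0.90 × 575.90 = 518.31 kN·m.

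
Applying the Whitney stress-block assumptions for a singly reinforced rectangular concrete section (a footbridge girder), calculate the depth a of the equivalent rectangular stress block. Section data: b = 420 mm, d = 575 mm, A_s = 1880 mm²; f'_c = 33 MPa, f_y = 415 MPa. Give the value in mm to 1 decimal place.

a ≈ 66.2 mm

T = A_s f_y = 1880 × 415 = 780200 N = 780.2 kN.
Setting C = 0.85 f'_c a b equal to T: a = 780200/(0.85 × 33 × 420) = 66.2 mm.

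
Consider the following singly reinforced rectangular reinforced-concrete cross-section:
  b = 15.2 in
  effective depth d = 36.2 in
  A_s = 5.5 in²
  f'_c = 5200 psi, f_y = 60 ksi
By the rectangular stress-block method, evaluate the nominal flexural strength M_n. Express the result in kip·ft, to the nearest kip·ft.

M_n ≈ 928 kip·ft

T = A_s f_y = 5.5 × 60 = 330 kips.
a = T/(0.85 f'_c b) = 330/(0.85 × 5.2 × 15.2) = 4.912 in.
M_n = T(d − a/2) = 330 × (36.2 − 2.456) = 11135.5 kip·in = 11135.5/12 = 927.96 kip·ft.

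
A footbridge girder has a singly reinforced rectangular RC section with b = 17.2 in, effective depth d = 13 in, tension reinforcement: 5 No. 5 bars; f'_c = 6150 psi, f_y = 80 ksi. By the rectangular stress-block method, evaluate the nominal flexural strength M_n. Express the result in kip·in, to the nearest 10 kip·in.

A_s = 5 × 0.31 = 1.55 in².
T = A_s f_y = 1.55 × 80 = 124 kips.
a = T/(0.85 f'_c b) = 124/(0.85 × 6.15 × 17.2) = 1.379 in.
M_n = T(d − a/2) = 124 × (13 − 0.6895) = 1526.5 kip·in.

M_n ≈ 1530 kip·in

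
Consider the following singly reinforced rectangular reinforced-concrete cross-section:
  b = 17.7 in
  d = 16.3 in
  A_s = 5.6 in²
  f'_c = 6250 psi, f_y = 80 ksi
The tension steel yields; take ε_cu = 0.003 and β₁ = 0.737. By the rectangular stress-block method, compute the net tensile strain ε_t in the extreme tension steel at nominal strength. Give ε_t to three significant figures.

ε_t ≈ 0.00456

a = A_s f_y/(0.85 f'_c b) = 4.764 in.
β₁ = 0.737, so c = a/β₁ = 4.764/0.737 = 6.464 in.
From the linear strain diagram with ε_cu = 0.003: ε_t = 0.003 (d − c)/c = 0.003 × (16.3 − 6.464)/6.464 = 0.00456.
ε_t is between 0.004 and 0.005 — transition zone.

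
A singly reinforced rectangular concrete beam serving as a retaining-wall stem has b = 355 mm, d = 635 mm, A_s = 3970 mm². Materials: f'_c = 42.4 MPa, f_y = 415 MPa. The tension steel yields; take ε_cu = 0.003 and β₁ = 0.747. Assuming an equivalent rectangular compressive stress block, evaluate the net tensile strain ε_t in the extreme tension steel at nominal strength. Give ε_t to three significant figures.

ε_t ≈ 0.00805

a = A_s f_y/(0.85 f'_c b) = 128.77 mm.
β₁ = 0.747, so c = a/β₁ = 128.77/0.747 = 172.38 mm.
From the linear strain diagram with ε_cu = 0.003: ε_t = 0.003 (d − c)/c = 0.003 × (635 − 172.38)/172.38 = 0.00805.
Since ε_t ≥ 0.005, the section is tension-controlled.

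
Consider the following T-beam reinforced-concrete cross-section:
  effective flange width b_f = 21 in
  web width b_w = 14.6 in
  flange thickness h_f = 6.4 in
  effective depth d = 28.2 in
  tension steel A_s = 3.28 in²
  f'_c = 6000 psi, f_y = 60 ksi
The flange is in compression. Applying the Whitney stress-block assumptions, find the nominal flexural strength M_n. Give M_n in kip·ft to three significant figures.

M_n ≈ 447 kip·ft

Tension: T = A_s f_y = 3.28 × 60 = 196.8 kips.
Try a within the flange: a = T/(0.85 f'_c b_f) = 196.8/(0.85 × 6 × 21) = 1.838 in.
Since a = 1.838 ≤ h_f = 6.4 in, the stress block lies entirely in the flange; analyse as a rectangular beam of width b_f.
M_n = T(d − a/2) = 196.8 × (28.2 − 0.919) = 5368.9 kip·in.
M_n = 5368.9/12 = 447.41 kip·ft.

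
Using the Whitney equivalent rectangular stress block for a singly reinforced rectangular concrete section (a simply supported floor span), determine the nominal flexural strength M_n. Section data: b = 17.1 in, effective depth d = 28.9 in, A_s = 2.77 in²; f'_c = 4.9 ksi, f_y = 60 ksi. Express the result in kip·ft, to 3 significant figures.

M_n ≈ 384 kip·ft

T = A_s f_y = 2.77 × 60 = 166.2 kips.
a = T/(0.85 f'_c b) = 166.2/(0.85 × 4.9 × 17.1) = 2.334 in.
M_n = T(d − a/2) = 166.2 × (28.9 − 1.167) = 4609.2 kip·in = 4609.2/12 = 384.10 kip·ft.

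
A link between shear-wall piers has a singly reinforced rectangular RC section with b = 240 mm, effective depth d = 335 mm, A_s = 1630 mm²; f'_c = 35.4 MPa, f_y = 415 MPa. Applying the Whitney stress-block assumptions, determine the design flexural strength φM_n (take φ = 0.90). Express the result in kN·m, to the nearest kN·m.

T = A_s f_y = 1630 × 415 = 676450 N = 676.45 kN.
From C = T: a = T/(0.85 f'_c b) = 676450/(0.85 × 35.4 × 240) = 93.67 mm.
M_n = T(d − a/2) = 676.45 kN × (335 − 46.835) mm = 194.93 kN·m.
φM_n = 0.90 × 194.93 = 175.44 kN·m.

φM_n ≈ 175 kN·m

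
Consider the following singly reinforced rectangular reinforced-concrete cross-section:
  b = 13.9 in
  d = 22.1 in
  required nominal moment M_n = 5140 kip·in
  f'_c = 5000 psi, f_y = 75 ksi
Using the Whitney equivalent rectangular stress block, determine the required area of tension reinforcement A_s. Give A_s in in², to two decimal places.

A_s ≈ 3.44 in²

From M_n = 0.85 f'_c a b (d − a/2):
a = d − √(d² − 2M_n/(0.85 f'_c b)) = 22.1 − √(22.1² − 2 × 5140/(0.85 × 5 × 13.9)) = 4.369 in.
A_s = 0.85 f'_c a b / f_y = 0.85 × 5 × 4.369 × 13.9 / 75 = 3.441 in².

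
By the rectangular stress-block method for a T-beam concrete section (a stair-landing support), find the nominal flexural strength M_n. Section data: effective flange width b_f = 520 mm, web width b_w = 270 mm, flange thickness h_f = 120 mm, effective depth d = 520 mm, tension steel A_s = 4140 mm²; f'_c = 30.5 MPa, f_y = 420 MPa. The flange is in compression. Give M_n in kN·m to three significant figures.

Tension: T = A_s f_y = 4140 × 420 = 1738800 N.
Try a within the flange: a = T/(0.85 f'_c b_f) = 1738800/(0.85 × 30.5 × 520) = 128.98 mm.
a = 128.98 > h_f = 120 mm: the block extends into the web. Split into flange-overhang and web parts.
C_f = 0.85 f'_c (b_f − b_w) h_f = 0.85 × 30.5 × (520 − 270) × 120 = 777750 N.
Remaining web compression depth: a_w = (T − C_f)/(0.85 f'_c b_w) = (1738800 − 777750)/(0.85 × 30.5 × 270) = 137.30 mm.
M_n = C_f(d − h_f/2) + (T − C_f)(d − a_w/2) = 777750 × (520 − 60) + 961050 × (520 − 68.65) = 357.77 + 433.77 = 791.54 × 10⁶ N·mm.
M_n = 791.54 kN·m.

M_n ≈ 792 kN·m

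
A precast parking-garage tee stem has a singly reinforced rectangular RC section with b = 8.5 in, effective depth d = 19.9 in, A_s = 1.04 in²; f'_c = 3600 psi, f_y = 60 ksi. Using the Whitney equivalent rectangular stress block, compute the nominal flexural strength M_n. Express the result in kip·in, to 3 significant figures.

M_n ≈ 1170 kip·in

T = A_s f_y = 1.04 × 60 = 62.4 kips.
a = T/(0.85 f'_c b) = 62.4/(0.85 × 3.6 × 8.5) = 2.399 in.
M_n = T(d − a/2) = 62.4 × (19.9 − 1.1995) = 1166.9 kip·in.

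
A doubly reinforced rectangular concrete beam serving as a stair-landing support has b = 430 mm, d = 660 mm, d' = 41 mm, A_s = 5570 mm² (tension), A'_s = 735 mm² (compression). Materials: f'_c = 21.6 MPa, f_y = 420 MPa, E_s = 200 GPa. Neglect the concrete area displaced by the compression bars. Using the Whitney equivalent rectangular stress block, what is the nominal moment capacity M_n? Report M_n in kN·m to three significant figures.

Assume both tension and compression steel yield.
Net tension couple steel: A_s − A'_s = 4835 mm².
a = (A_s − A'_s) f_y / (0.85 f'_c b) = 2030700/(0.85 × 21.6 × 430) = 257.22 mm.
c = a/β₁ = 257.22/0.85 = 302.61 mm; ε'_s = 0.003(c − d')/c = 0.0026 ≥ f_y/E_s = 0.0021, so compression steel does yield.
M_n = (A_s − A'_s) f_y (d − a/2) + A'_s f_y (d − d') = [2030700 × (660 − 128.61) + 308700 × (660 − 41)] × 10⁻⁶ = 1079.09 + 191.09 = 1270.18 kN·m.

M_n ≈ 1270 kN·m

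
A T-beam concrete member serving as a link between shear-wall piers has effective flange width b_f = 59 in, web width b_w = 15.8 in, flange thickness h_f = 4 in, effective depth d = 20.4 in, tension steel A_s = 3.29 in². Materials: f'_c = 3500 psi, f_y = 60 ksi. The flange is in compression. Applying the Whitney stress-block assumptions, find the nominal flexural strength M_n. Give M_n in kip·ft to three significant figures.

M_n ≈ 326 kip·ft

Tension: T = A_s f_y = 3.29 × 60 = 197.4 kips.
Try a within the flange: a = T/(0.85 f'_c b_f) = 197.4/(0.85 × 3.5 × 59) = 1.125 in.
Since a = 1.125 ≤ h_f = 4 in, the stress block lies entirely in the flange; analyse as a rectangular beam of width b_f.
M_n = T(d − a/2) = 197.4 × (20.4 − 0.5625) = 3915.9 kip·in.
M_n = 3915.9/12 = 326.33 kip·ft.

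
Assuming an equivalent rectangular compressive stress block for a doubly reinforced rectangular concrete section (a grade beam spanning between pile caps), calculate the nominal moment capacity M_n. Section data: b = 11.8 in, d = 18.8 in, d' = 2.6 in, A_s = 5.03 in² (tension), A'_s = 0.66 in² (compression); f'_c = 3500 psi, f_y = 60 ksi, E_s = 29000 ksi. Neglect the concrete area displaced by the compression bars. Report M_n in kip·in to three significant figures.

Assume both steels yield.
a = (A_s − A'_s) f_y/(0.85 f'_c b) = (5.03 − 0.66) × 60/(0.85 × 3.5 × 11.8) = 7.469 in.
c = a/β₁ = 7.469/0.85 = 8.787 in; ε'_s = 0.003(c − d')/c = 0.0021 ≥ ε_y = 0.0021, so the compression steel yields.
M_n = (A_s − A'_s) f_y (d − a/2) + A'_s f_y (d − d') = 262.2 × (18.8 − 3.7345) + 39.6 × (18.8 − 2.6) = 3950.2 + 641.5 = 4591.7 kip·in.

M_n ≈ 4590 kip·in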